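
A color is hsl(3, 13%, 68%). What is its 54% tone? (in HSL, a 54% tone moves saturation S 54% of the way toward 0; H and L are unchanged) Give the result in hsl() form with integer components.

S moves 54% from 13 toward 0: 13 − 7.02 = 5.98 → 6.
H and L are unchanged.

hsl(3, 6%, 68%)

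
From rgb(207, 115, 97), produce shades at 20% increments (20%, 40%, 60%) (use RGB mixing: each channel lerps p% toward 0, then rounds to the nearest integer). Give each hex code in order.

20%: (207 − 41.4 = 165.6→166, 115 − 23 = 92→92, 97 − 19.4 = 77.6→78) → #A65C4E
40%: (207 − 82.8 = 124.2→124, 115 − 46 = 69→69, 97 − 38.8 = 58.2→58) → #7C453A
60%: (207 − 124.2 = 82.8→83, 115 − 69 = 46→46, 97 − 58.2 = 38.8→39) → #532E27

#A65C4E, #7C453A, #532E27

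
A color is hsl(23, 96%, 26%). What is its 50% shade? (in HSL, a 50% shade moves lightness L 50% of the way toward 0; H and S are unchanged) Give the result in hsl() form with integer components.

L moves 50% from 26 toward 0: 26 − 13 = 13 → 13.
H and S are unchanged.

hsl(23, 96%, 13%)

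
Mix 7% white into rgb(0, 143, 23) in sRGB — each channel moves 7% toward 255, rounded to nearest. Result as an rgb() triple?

rgb(18, 151, 39)

Per channel, c → c + 0.07(255 − c):
  R: 0 + 0.07×(255−0) = 0 + 17.85 = 17.85 → 18
  G: 143 + 7.84 = 150.84 → 151
  B: 23 + 0.07×(255−23) = 23 + 16.24 = 39.24 → 39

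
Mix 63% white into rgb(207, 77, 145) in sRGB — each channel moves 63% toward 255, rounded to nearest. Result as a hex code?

#EDBDD6

Lerp each channel 63% toward 255:
  R: 207 + 30.24 = 237.24 → 237
  G: 77 + 112.14 = 189.14 → 189
  B: 145 + 0.63×(255−145) = 145 + 69.3 = 214.3 → 214
rgb(237, 189, 214) = #EDBDD6.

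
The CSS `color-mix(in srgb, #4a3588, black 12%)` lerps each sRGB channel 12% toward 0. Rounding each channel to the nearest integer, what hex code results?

#412f78

#4a3588 is rgb(74, 53, 136).
A 12% shade moves each channel 12% toward 0:
  R: 74 − 8.88 = 65.12 → 65
  G: 53 + 0.12×(0−53) = 53 − 6.36 = 46.64 → 47
  B: 136 + 0.12×(0−136) = 136 − 16.32 = 119.68 → 120
rgb(65, 47, 120) = #412f78.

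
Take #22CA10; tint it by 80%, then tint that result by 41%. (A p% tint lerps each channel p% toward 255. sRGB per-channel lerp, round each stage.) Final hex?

#22CA10 is rgb(34, 202, 16).
Per channel, c → c + 0.8(255 − c):
  R: 34 + 0.8×(255−34) = 34 + 176.8 = 210.8 → 211
  G: 202 + 0.8×(255−202) = 202 + 42.4 = 244.4 → 244
  B: 16 + 191.2 = 207.2 → 207
After the tint: rgb(211, 244, 207) = #D3F4CF.
Lerp each channel 41% toward 255:
  R: 211 + 0.41×(255−211) = 211 + 18.04 = 229.04 → 229
  G: 244 + 4.51 = 248.51 → 249
  B: 207 + 19.68 = 226.68 → 227
rgb(229, 249, 227) = #E5F9E3.

#E5F9E3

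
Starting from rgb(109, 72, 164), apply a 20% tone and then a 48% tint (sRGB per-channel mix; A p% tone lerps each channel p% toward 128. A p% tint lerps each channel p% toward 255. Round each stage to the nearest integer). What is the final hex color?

Per channel, c → c + 0.2(128 − c):
  R: 109 + 3.8 = 112.8 → 113
  G: 72 + 0.2×(128−72) = 72 + 11.2 = 83.2 → 83
  B: 164 + 0.2×(128−164) = 164 − 7.2 = 156.8 → 157
After the tone: rgb(113, 83, 157) = #71539D.
Per channel, c → c + 0.48(255 − c):
  R: 113 + 0.48×(255−113) = 113 + 68.16 = 181.16 → 181
  G: 83 + 0.48×(255−83) = 83 + 82.56 = 165.56 → 166
  B: 157 + 47.04 = 204.04 → 204
rgb(181, 166, 204) = #B5A6CC.

#B5A6CC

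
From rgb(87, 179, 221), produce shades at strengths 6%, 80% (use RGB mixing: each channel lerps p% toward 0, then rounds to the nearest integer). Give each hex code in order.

#52A8D0, #11242C

6%: (87 − 5.22 = 81.78→82, 179 − 10.74 = 168.26→168, 221 − 13.26 = 207.74→208) → #52A8D0
80%: (87 − 69.6 = 17.4→17, 179 − 143.2 = 35.8→36, 221 − 176.8 = 44.2→44) → #11242C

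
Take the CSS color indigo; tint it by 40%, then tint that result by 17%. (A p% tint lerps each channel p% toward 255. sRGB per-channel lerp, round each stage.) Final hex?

CSS indigo is rgb(75, 0, 130).
Per channel, c → c + 0.4(255 − c):
  R: 75 + 0.4×(255−75) = 75 + 72 = 147 → 147
  G: 0 + 0.4×(255−0) = 0 + 102 = 102 → 102
  B: 130 + 0.4×(255−130) = 130 + 50 = 180 → 180
After the tint: rgb(147, 102, 180) = #9366b4.
A 17% tint moves each channel 17% toward 255:
  R: 147 + 18.36 = 165.36 → 165
  G: 102 + 26.01 = 128.01 → 128
  B: 180 + 0.17×(255−180) = 180 + 12.75 = 192.75 → 193
rgb(165, 128, 193) = #a580c1.

#a580c1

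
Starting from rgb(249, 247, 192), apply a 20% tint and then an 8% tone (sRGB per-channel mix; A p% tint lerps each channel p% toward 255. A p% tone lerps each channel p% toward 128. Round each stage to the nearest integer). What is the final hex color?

#f0efc7

A 20% tint moves each channel 20% toward 255:
  R: 249 + 1.2 = 250.2 → 250
  G: 247 + 1.6 = 248.6 → 249
  B: 192 + 0.2×(255−192) = 192 + 12.6 = 204.6 → 205
After the tint: rgb(250, 249, 205) = #faf9cd.
An 8% tone moves each channel 8% toward 128:
  R: 250 + 0.08×(128−250) = 250 − 9.76 = 240.24 → 240
  G: 249 − 9.68 = 239.32 → 239
  B: 205 + 0.08×(128−205) = 205 − 6.16 = 198.84 → 199
rgb(240, 239, 199) = #f0efc7.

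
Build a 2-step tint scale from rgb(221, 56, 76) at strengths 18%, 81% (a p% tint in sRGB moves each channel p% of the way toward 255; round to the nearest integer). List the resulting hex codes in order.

18%: (221 + 6.12 = 227.12→227, 56 + 35.82 = 91.82→92, 76 + 32.22 = 108.22→108) → #E35C6C
81%: (221 + 27.54 = 248.54→249, 56 + 161.19 = 217.19→217, 76 + 144.99 = 220.99→221) → #F9D9DD

#E35C6C, #F9D9DD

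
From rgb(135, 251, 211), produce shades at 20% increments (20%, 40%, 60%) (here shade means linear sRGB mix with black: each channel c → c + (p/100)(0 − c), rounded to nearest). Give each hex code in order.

#6CC9A9, #51977F, #366454

20%: (135 − 27 = 108→108, 251 − 50.2 = 200.8→201, 211 − 42.2 = 168.8→169) → #6CC9A9
40%: (135 − 54 = 81→81, 251 − 100.4 = 150.6→151, 211 − 84.4 = 126.6→127) → #51977F
60%: (135 − 81 = 54→54, 251 − 150.6 = 100.4→100, 211 − 126.6 = 84.4→84) → #366454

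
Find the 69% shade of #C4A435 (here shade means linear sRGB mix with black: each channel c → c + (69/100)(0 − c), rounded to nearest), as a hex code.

#3D3310

#C4A435 is rgb(196, 164, 53).
Lerp each channel 69% toward 0:
  R: 196 + 0.69×(0−196) = 196 − 135.24 = 60.76 → 61
  G: 164 − 113.16 = 50.84 → 51
  B: 53 − 36.57 = 16.43 → 16
rgb(61, 51, 16) = #3D3310.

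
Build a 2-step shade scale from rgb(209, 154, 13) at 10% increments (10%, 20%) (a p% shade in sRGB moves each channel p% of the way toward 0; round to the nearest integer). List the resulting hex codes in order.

10%: (209 − 20.9 = 188.1→188, 154 − 15.4 = 138.6→139, 13 − 1.3 = 11.7→12) → #bc8b0c
20%: (209 − 41.8 = 167.2→167, 154 − 30.8 = 123.2→123, 13 − 2.6 = 10.4→10) → #a77b0a

#bc8b0c, #a77b0a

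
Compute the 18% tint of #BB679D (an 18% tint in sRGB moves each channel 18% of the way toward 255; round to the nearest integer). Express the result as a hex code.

#C782AF

#BB679D is rgb(187, 103, 157).
An 18% tint moves each channel 18% toward 255:
  R: 187 + 0.18×(255−187) = 187 + 12.24 = 199.24 → 199
  G: 103 + 0.18×(255−103) = 103 + 27.36 = 130.36 → 130
  B: 157 + 0.18×(255−157) = 157 + 17.64 = 174.64 → 175
rgb(199, 130, 175) = #C782AF.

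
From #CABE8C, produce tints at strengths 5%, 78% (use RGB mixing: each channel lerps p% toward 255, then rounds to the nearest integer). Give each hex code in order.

#CDC192, #F3F1E6

#CABE8C is rgb(202, 190, 140).
5%: (202 + 2.65 = 204.65→205, 190 + 3.25 = 193.25→193, 140 + 5.75 = 145.75→146) → #CDC192
78%: (202 + 41.34 = 243.34→243, 190 + 50.7 = 240.7→241, 140 + 89.7 = 229.7→230) → #F3F1E6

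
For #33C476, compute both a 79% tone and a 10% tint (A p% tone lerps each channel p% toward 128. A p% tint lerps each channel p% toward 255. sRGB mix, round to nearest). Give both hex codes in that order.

#708E7E, #47CA84

#33C476 is rgb(51, 196, 118).
79% tone:
  R: 51 + 60.83 = 111.83 → 112
  G: 196 + 0.79×(128−196) = 196 − 53.72 = 142.28 → 142
  B: 118 + 0.79×(128−118) = 118 + 7.9 = 125.9 → 126
  → #708E7E
10% tint:
  R: 51 + 0.1×(255−51) = 51 + 20.4 = 71.4 → 71
  G: 196 + 0.1×(255−196) = 196 + 5.9 = 201.9 → 202
  B: 118 + 0.1×(255−118) = 118 + 13.7 = 131.7 → 132
  → #47CA84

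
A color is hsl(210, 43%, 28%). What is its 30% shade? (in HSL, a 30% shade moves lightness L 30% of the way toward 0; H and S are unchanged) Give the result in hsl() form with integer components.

L moves 30% from 28 toward 0: 28 − 8.4 = 19.6 → 20.
H and S are unchanged.

hsl(210, 43%, 20%)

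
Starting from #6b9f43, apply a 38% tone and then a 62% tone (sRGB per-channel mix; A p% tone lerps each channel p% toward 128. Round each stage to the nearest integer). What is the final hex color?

#7b8772

#6b9f43 is rgb(107, 159, 67).
A 38% tone moves each channel 38% toward 128:
  R: 107 + 0.38×(128−107) = 107 + 7.98 = 114.98 → 115
  G: 159 + 0.38×(128−159) = 159 − 11.78 = 147.22 → 147
  B: 67 + 23.18 = 90.18 → 90
After the tone: rgb(115, 147, 90) = #73935a.
Lerp each channel 62% toward 128:
  R: 115 + 8.06 = 123.06 → 123
  G: 147 + 0.62×(128−147) = 147 − 11.78 = 135.22 → 135
  B: 90 + 0.62×(128−90) = 90 + 23.56 = 113.56 → 114
rgb(123, 135, 114) = #7b8772.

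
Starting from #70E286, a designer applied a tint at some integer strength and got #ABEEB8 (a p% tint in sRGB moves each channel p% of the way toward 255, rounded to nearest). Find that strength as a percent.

#70E286 is rgb(112, 226, 134); #ABEEB8 is rgb(171, 238, 184).
On the R channel (widest range): 171 ≈ 112 + (p/100)(255 − 112), so p ≈ 100×(171 − 112)/(255 − 112) = 5900/143 = 41.26.
p = 41 reproduces all three channels after rounding.

41%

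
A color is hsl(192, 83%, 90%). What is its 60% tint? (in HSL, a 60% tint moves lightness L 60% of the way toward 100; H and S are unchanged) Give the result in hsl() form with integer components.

hsl(192, 83%, 96%)

L moves 60% from 90 toward 100: 90 + 6 = 96 → 96.
H and S are unchanged.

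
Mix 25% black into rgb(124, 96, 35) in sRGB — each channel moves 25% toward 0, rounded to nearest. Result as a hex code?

#5D481A

Lerp each channel 25% toward 0:
  R: 124 + 0.25×(0−124) = 124 − 31 = 93 → 93
  G: 96 − 24 = 72 → 72
  B: 35 + 0.25×(0−35) = 35 − 8.75 = 26.25 → 26
rgb(93, 72, 26) = #5D481A.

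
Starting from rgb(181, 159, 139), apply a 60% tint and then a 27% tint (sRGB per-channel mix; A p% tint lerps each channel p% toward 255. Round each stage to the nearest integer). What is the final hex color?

A 60% tint moves each channel 60% toward 255:
  R: 181 + 0.6×(255−181) = 181 + 44.4 = 225.4 → 225
  G: 159 + 0.6×(255−159) = 159 + 57.6 = 216.6 → 217
  B: 139 + 0.6×(255−139) = 139 + 69.6 = 208.6 → 209
After the tint: rgb(225, 217, 209) = #e1d9d1.
Per channel, c → c + 0.27(255 − c):
  R: 225 + 8.1 = 233.1 → 233
  G: 217 + 10.26 = 227.26 → 227
  B: 209 + 0.27×(255−209) = 209 + 12.42 = 221.42 → 221
rgb(233, 227, 221) = #e9e3dd.

#e9e3dd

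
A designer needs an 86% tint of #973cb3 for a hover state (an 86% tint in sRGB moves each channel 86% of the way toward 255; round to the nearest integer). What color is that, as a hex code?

#973cb3 is rgb(151, 60, 179).
Lerp each channel 86% toward 255:
  R: 151 + 0.86×(255−151) = 151 + 89.44 = 240.44 → 240
  G: 60 + 0.86×(255−60) = 60 + 167.7 = 227.7 → 228
  B: 179 + 0.86×(255−179) = 179 + 65.36 = 244.36 → 244
rgb(240, 228, 244) = #f0e4f4.

#f0e4f4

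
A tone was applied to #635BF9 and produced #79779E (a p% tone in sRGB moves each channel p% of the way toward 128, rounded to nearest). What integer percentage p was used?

#635BF9 is rgb(99, 91, 249); #79779E is rgb(121, 119, 158).
On the B channel (widest range): 158 ≈ 249 + (p/100)(128 − 249), so p ≈ 100×(158 − 249)/(128 − 249) = -9100/-121 = 75.21.
p = 75 reproduces all three channels after rounding.

75%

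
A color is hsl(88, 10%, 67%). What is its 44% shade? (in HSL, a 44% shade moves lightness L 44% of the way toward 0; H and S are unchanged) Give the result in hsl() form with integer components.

L moves 44% from 67 toward 0: 67 − 29.48 = 37.52 → 38.
H and S are unchanged.

hsl(88, 10%, 38%)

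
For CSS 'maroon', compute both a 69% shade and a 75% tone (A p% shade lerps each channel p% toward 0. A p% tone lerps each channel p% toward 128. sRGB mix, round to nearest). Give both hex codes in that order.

#280000, #806060

CSS maroon is rgb(128, 0, 0).
69% shade:
  R: 128 + 0.69×(0−128) = 128 − 88.32 = 39.68 → 40
  G: 0 + 0 = 0 → 0
  B: 0 + 0.69×(0−0) = 0 + 0 = 0 → 0
  → #280000
75% tone:
  R: 128 + 0.75×(128−128) = 128 + 0 = 128 → 128
  G: 0 + 0.75×(128−0) = 0 + 96 = 96 → 96
  B: 0 + 0.75×(128−0) = 0 + 96 = 96 → 96
  → #806060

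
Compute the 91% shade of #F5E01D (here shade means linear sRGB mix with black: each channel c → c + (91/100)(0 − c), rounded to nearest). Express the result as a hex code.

#161403

#F5E01D is rgb(245, 224, 29).
A 91% shade moves each channel 91% toward 0:
  R: 245 + 0.91×(0−245) = 245 − 222.95 = 22.05 → 22
  G: 224 + 0.91×(0−224) = 224 − 203.84 = 20.16 → 20
  B: 29 − 26.39 = 2.61 → 3
rgb(22, 20, 3) = #161403.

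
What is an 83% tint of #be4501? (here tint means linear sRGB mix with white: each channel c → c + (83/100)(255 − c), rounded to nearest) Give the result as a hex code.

#be4501 is rgb(190, 69, 1).
Lerp each channel 83% toward 255:
  R: 190 + 53.95 = 243.95 → 244
  G: 69 + 0.83×(255−69) = 69 + 154.38 = 223.38 → 223
  B: 1 + 210.82 = 211.82 → 212
rgb(244, 223, 212) = #f4dfd4.

#f4dfd4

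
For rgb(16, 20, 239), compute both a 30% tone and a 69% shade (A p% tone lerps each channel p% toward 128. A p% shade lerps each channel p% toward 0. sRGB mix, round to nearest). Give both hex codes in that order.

30% tone:
  R: 16 + 0.3×(128−16) = 16 + 33.6 = 49.6 → 50
  G: 20 + 32.4 = 52.4 → 52
  B: 239 − 33.3 = 205.7 → 206
  → #3234CE
69% shade:
  R: 16 + 0.69×(0−16) = 16 − 11.04 = 4.96 → 5
  G: 20 + 0.69×(0−20) = 20 − 13.8 = 6.2 → 6
  B: 239 + 0.69×(0−239) = 239 − 164.91 = 74.09 → 74
  → #05064A

#3234CE, #05064A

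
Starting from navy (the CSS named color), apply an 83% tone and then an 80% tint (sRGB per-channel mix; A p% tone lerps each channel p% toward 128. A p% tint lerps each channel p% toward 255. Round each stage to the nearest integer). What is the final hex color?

CSS navy is rgb(0, 0, 128).
Per channel, c → c + 0.83(128 − c):
  R: 0 + 0.83×(128−0) = 0 + 106.24 = 106.24 → 106
  G: 0 + 106.24 = 106.24 → 106
  B: 128 + 0 = 128 → 128
After the tone: rgb(106, 106, 128) = #6A6A80.
An 80% tint moves each channel 80% toward 255:
  R: 106 + 0.8×(255−106) = 106 + 119.2 = 225.2 → 225
  G: 106 + 119.2 = 225.2 → 225
  B: 128 + 0.8×(255−128) = 128 + 101.6 = 229.6 → 230
rgb(225, 225, 230) = #E1E1E6.

#E1E1E6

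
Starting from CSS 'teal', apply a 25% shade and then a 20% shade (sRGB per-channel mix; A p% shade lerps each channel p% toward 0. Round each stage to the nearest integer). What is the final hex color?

#004D4D

CSS teal is rgb(0, 128, 128).
Per channel, c → c + 0.25(0 − c):
  R: 0 + 0 = 0 → 0
  G: 128 − 32 = 96 → 96
  B: 128 − 32 = 96 → 96
After the shade: rgb(0, 96, 96) = #006060.
Per channel, c → c + 0.2(0 − c):
  R: 0 + 0.2×(0−0) = 0 + 0 = 0 → 0
  G: 96 + 0.2×(0−96) = 96 − 19.2 = 76.8 → 77
  B: 96 − 19.2 = 76.8 → 77
rgb(0, 77, 77) = #004D4D.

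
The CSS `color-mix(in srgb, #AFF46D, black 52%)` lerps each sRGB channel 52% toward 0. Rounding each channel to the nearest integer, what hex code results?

#AFF46D is rgb(175, 244, 109).
Per channel, c → c + 0.52(0 − c):
  R: 175 + 0.52×(0−175) = 175 − 91 = 84 → 84
  G: 244 + 0.52×(0−244) = 244 − 126.88 = 117.12 → 117
  B: 109 + 0.52×(0−109) = 109 − 56.68 = 52.32 → 52
rgb(84, 117, 52) = #547534.

#547534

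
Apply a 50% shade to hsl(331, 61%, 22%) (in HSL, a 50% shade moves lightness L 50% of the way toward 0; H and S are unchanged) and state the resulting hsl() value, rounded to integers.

L moves 50% from 22 toward 0: 22 − 11 = 11 → 11.
H and S are unchanged.

hsl(331, 61%, 11%)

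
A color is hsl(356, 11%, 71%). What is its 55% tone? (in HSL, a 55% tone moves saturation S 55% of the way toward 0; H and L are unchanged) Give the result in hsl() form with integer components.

hsl(356, 5%, 71%)

S moves 55% from 11 toward 0: 11 − 6.05 = 4.95 → 5.
H and L are unchanged.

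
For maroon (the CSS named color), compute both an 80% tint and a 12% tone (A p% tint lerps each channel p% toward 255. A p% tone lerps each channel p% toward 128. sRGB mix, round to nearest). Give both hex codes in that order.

#e6cccc, #800f0f

CSS maroon is rgb(128, 0, 0).
80% tint:
  R: 128 + 101.6 = 229.6 → 230
  G: 0 + 204 = 204 → 204
  B: 0 + 0.8×(255−0) = 0 + 204 = 204 → 204
  → #e6cccc
12% tone:
  R: 128 + 0 = 128 → 128
  G: 0 + 0.12×(128−0) = 0 + 15.36 = 15.36 → 15
  B: 0 + 0.12×(128−0) = 0 + 15.36 = 15.36 → 15
  → #800f0f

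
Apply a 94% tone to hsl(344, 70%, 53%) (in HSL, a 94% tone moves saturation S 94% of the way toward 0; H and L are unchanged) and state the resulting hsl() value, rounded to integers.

S moves 94% from 70 toward 0: 70 − 65.8 = 4.2 → 4.
H and L are unchanged.

hsl(344, 4%, 53%)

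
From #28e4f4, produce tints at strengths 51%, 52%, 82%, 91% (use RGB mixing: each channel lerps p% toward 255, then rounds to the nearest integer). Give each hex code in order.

#96f2fa, #98f2fa, #d8fafd, #ecfdfe

#28e4f4 is rgb(40, 228, 244).
51%: (40 + 109.65 = 149.65→150, 228 + 13.77 = 241.77→242, 244 + 5.61 = 249.61→250) → #96f2fa
52%: (40 + 111.8 = 151.8→152, 228 + 14.04 = 242.04→242, 244 + 5.72 = 249.72→250) → #98f2fa
82%: (40 + 176.3 = 216.3→216, 228 + 22.14 = 250.14→250, 244 + 9.02 = 253.02→253) → #d8fafd
91%: (40 + 195.65 = 235.65→236, 228 + 24.57 = 252.57→253, 244 + 10.01 = 254.01→254) → #ecfdfe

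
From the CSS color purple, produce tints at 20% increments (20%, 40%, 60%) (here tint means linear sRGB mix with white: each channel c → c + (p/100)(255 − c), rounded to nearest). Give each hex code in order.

#993399, #b366b3, #cc99cc

CSS purple is rgb(128, 0, 128).
20%: (128 + 25.4 = 153.4→153, 0 + 51 = 51→51, 128 + 25.4 = 153.4→153) → #993399
40%: (128 + 50.8 = 178.8→179, 0 + 102 = 102→102, 128 + 50.8 = 178.8→179) → #b366b3
60%: (128 + 76.2 = 204.2→204, 0 + 153 = 153→153, 128 + 76.2 = 204.2→204) → #cc99cc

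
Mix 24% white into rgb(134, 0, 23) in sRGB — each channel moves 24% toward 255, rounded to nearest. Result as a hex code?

#A33D4F

Per channel, c → c + 0.24(255 − c):
  R: 134 + 0.24×(255−134) = 134 + 29.04 = 163.04 → 163
  G: 0 + 61.2 = 61.2 → 61
  B: 23 + 0.24×(255−23) = 23 + 55.68 = 78.68 → 79
rgb(163, 61, 79) = #A33D4F.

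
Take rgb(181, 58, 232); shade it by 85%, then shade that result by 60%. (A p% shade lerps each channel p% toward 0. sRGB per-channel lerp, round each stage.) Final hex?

Lerp each channel 85% toward 0:
  R: 181 + 0.85×(0−181) = 181 − 153.85 = 27.15 → 27
  G: 58 − 49.3 = 8.7 → 9
  B: 232 − 197.2 = 34.8 → 35
After the shade: rgb(27, 9, 35) = #1B0923.
A 60% shade moves each channel 60% toward 0:
  R: 27 + 0.6×(0−27) = 27 − 16.2 = 10.8 → 11
  G: 9 − 5.4 = 3.6 → 4
  B: 35 − 21 = 14 → 14
rgb(11, 4, 14) = #0B040E.

#0B040E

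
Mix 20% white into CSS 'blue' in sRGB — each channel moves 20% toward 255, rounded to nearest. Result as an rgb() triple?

rgb(51, 51, 255)

CSS blue is rgb(0, 0, 255).
Lerp each channel 20% toward 255:
  R: 0 + 0.2×(255−0) = 0 + 51 = 51 → 51
  G: 0 + 0.2×(255−0) = 0 + 51 = 51 → 51
  B: 255 + 0.2×(255−255) = 255 + 0 = 255 → 255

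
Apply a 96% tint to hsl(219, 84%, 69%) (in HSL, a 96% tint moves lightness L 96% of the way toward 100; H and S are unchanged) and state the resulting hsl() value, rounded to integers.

hsl(219, 84%, 99%)

L moves 96% from 69 toward 100: 69 + 29.76 = 98.76 → 99.
H and S are unchanged.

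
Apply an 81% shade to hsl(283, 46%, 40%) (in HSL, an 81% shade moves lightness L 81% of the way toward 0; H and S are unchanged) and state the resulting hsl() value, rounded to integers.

hsl(283, 46%, 8%)

L moves 81% from 40 toward 0: 40 − 32.4 = 7.6 → 8.
H and S are unchanged.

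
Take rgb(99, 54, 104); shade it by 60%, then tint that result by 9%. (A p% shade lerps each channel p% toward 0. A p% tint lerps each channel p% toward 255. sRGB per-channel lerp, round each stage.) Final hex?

Per channel, c → c + 0.6(0 − c):
  R: 99 − 59.4 = 39.6 → 40
  G: 54 − 32.4 = 21.6 → 22
  B: 104 + 0.6×(0−104) = 104 − 62.4 = 41.6 → 42
After the shade: rgb(40, 22, 42) = #28162a.
Per channel, c → c + 0.09(255 − c):
  R: 40 + 0.09×(255−40) = 40 + 19.35 = 59.35 → 59
  G: 22 + 0.09×(255−22) = 22 + 20.97 = 42.97 → 43
  B: 42 + 19.17 = 61.17 → 61
rgb(59, 43, 61) = #3b2b3d.

#3b2b3d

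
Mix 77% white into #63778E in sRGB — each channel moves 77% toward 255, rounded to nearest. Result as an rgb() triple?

#63778E is rgb(99, 119, 142).
A 77% tint moves each channel 77% toward 255:
  R: 99 + 0.77×(255−99) = 99 + 120.12 = 219.12 → 219
  G: 119 + 104.72 = 223.72 → 224
  B: 142 + 0.77×(255−142) = 142 + 87.01 = 229.01 → 229

rgb(219, 224, 229)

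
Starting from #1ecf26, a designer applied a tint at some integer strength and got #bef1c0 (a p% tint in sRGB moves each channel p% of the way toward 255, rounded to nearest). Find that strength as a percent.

#1ecf26 is rgb(30, 207, 38); #bef1c0 is rgb(190, 241, 192).
On the R channel (widest range): 190 ≈ 30 + (p/100)(255 − 30), so p ≈ 100×(190 − 30)/(255 − 30) = 16000/225 = 71.11.
p = 71 reproduces all three channels after rounding.

71%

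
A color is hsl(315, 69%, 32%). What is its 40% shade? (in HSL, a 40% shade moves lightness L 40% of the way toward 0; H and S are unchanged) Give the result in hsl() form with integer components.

L moves 40% from 32 toward 0: 32 − 12.8 = 19.2 → 19.
H and S are unchanged.

hsl(315, 69%, 19%)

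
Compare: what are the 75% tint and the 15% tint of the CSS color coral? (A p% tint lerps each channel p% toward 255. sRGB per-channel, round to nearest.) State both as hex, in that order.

CSS coral is rgb(255, 127, 80).
75% tint:
  R: 255 + 0 = 255 → 255
  G: 127 + 0.75×(255−127) = 127 + 96 = 223 → 223
  B: 80 + 0.75×(255−80) = 80 + 131.25 = 211.25 → 211
  → #FFDFD3
15% tint:
  R: 255 + 0 = 255 → 255
  G: 127 + 19.2 = 146.2 → 146
  B: 80 + 0.15×(255−80) = 80 + 26.25 = 106.25 → 106
  → #FF926A

#FFDFD3, #FF926A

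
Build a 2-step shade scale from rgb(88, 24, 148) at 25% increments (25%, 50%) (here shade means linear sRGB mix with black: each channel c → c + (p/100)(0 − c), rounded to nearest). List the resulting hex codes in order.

#42126F, #2C0C4A

25%: (88 − 22 = 66→66, 24 − 6 = 18→18, 148 − 37 = 111→111) → #42126F
50%: (88 − 44 = 44→44, 24 − 12 = 12→12, 148 − 74 = 74→74) → #2C0C4A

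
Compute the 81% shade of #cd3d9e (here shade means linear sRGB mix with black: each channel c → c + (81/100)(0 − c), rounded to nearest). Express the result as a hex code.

#270c1e

#cd3d9e is rgb(205, 61, 158).
Per channel, c → c + 0.81(0 − c):
  R: 205 + 0.81×(0−205) = 205 − 166.05 = 38.95 → 39
  G: 61 + 0.81×(0−61) = 61 − 49.41 = 11.59 → 12
  B: 158 + 0.81×(0−158) = 158 − 127.98 = 30.02 → 30
rgb(39, 12, 30) = #270c1e.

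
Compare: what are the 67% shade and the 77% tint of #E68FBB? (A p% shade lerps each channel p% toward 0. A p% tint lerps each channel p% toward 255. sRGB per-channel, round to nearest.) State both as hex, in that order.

#E68FBB is rgb(230, 143, 187).
67% shade:
  R: 230 + 0.67×(0−230) = 230 − 154.1 = 75.9 → 76
  G: 143 + 0.67×(0−143) = 143 − 95.81 = 47.19 → 47
  B: 187 + 0.67×(0−187) = 187 − 125.29 = 61.71 → 62
  → #4C2F3E
77% tint:
  R: 230 + 19.25 = 249.25 → 249
  G: 143 + 0.77×(255−143) = 143 + 86.24 = 229.24 → 229
  B: 187 + 0.77×(255−187) = 187 + 52.36 = 239.36 → 239
  → #F9E5EF

#4C2F3E, #F9E5EF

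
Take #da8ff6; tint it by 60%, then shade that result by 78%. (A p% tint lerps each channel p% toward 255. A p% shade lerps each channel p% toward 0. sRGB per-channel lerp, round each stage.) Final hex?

#da8ff6 is rgb(218, 143, 246).
Lerp each channel 60% toward 255:
  R: 218 + 22.2 = 240.2 → 240
  G: 143 + 67.2 = 210.2 → 210
  B: 246 + 0.6×(255−246) = 246 + 5.4 = 251.4 → 251
After the tint: rgb(240, 210, 251) = #f0d2fb.
Lerp each channel 78% toward 0:
  R: 240 + 0.78×(0−240) = 240 − 187.2 = 52.8 → 53
  G: 210 + 0.78×(0−210) = 210 − 163.8 = 46.2 → 46
  B: 251 − 195.78 = 55.22 → 55
rgb(53, 46, 55) = #352e37.

#352e37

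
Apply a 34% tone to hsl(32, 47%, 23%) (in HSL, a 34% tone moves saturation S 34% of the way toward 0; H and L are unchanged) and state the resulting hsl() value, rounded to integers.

hsl(32, 31%, 23%)

S moves 34% from 47 toward 0: 47 − 15.98 = 31.02 → 31.
H and L are unchanged.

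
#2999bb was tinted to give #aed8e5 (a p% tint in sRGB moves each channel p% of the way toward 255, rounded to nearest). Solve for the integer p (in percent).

#2999bb is rgb(41, 153, 187); #aed8e5 is rgb(174, 216, 229).
On the R channel (widest range): 174 ≈ 41 + (p/100)(255 − 41), so p ≈ 100×(174 − 41)/(255 − 41) = 13300/214 = 62.15.
p = 62 reproduces all three channels after rounding.

62%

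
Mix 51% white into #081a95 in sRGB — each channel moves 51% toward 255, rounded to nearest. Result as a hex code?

#081a95 is rgb(8, 26, 149).
Lerp each channel 51% toward 255:
  R: 8 + 0.51×(255−8) = 8 + 125.97 = 133.97 → 134
  G: 26 + 0.51×(255−26) = 26 + 116.79 = 142.79 → 143
  B: 149 + 54.06 = 203.06 → 203
rgb(134, 143, 203) = #868fcb.

#868fcb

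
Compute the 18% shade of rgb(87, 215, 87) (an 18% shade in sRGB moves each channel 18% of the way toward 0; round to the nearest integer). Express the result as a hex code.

#47b047

Per channel, c → c + 0.18(0 − c):
  R: 87 + 0.18×(0−87) = 87 − 15.66 = 71.34 → 71
  G: 215 − 38.7 = 176.3 → 176
  B: 87 + 0.18×(0−87) = 87 − 15.66 = 71.34 → 71
rgb(71, 176, 71) = #47b047.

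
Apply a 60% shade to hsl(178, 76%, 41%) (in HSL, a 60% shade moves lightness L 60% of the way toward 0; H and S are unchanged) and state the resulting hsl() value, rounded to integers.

L moves 60% from 41 toward 0: 41 − 24.6 = 16.4 → 16.
H and S are unchanged.

hsl(178, 76%, 16%)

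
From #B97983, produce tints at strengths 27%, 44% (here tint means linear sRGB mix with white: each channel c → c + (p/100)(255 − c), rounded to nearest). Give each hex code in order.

#CC9DA4, #D8B4BA

#B97983 is rgb(185, 121, 131).
27%: (185 + 18.9 = 203.9→204, 121 + 36.18 = 157.18→157, 131 + 33.48 = 164.48→164) → #CC9DA4
44%: (185 + 30.8 = 215.8→216, 121 + 58.96 = 179.96→180, 131 + 54.56 = 185.56→186) → #D8B4BA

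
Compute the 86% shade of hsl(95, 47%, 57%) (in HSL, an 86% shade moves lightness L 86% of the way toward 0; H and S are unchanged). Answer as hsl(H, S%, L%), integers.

L moves 86% from 57 toward 0: 57 − 49.02 = 7.98 → 8.
H and S are unchanged.

hsl(95, 47%, 8%)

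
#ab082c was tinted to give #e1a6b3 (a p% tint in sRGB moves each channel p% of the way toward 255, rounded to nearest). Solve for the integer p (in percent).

64%

#ab082c is rgb(171, 8, 44); #e1a6b3 is rgb(225, 166, 179).
On the G channel (widest range): 166 ≈ 8 + (p/100)(255 − 8), so p ≈ 100×(166 − 8)/(255 − 8) = 15800/247 = 63.97.
p = 64 reproduces all three channels after rounding.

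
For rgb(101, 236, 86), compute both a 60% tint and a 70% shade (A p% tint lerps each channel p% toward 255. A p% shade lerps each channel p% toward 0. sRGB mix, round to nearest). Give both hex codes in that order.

#C1F7BB, #1E471A

60% tint:
  R: 101 + 0.6×(255−101) = 101 + 92.4 = 193.4 → 193
  G: 236 + 11.4 = 247.4 → 247
  B: 86 + 101.4 = 187.4 → 187
  → #C1F7BB
70% shade:
  R: 101 + 0.7×(0−101) = 101 − 70.7 = 30.3 → 30
  G: 236 + 0.7×(0−236) = 236 − 165.2 = 70.8 → 71
  B: 86 + 0.7×(0−86) = 86 − 60.2 = 25.8 → 26
  → #1E471A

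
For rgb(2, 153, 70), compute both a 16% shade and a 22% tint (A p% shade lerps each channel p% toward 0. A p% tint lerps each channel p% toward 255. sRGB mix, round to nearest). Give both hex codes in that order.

16% shade:
  R: 2 − 0.32 = 1.68 → 2
  G: 153 + 0.16×(0−153) = 153 − 24.48 = 128.52 → 129
  B: 70 + 0.16×(0−70) = 70 − 11.2 = 58.8 → 59
  → #02813b
22% tint:
  R: 2 + 55.66 = 57.66 → 58
  G: 153 + 0.22×(255−153) = 153 + 22.44 = 175.44 → 175
  B: 70 + 0.22×(255−70) = 70 + 40.7 = 110.7 → 111
  → #3aaf6f

#02813b, #3aaf6f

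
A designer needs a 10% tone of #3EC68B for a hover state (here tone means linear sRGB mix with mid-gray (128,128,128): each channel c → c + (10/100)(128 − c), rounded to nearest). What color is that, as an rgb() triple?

#3EC68B is rgb(62, 198, 139).
Lerp each channel 10% toward 128:
  R: 62 + 6.6 = 68.6 → 69
  G: 198 − 7 = 191 → 191
  B: 139 + 0.1×(128−139) = 139 − 1.1 = 137.9 → 138

rgb(69, 191, 138)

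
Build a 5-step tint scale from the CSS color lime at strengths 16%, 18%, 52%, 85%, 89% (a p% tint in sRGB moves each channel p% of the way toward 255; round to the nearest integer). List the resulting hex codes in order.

CSS lime is rgb(0, 255, 0).
16%: (0 + 40.8 = 40.8→41, 255→255, 0 + 40.8 = 40.8→41) → #29FF29
18%: (0 + 45.9 = 45.9→46, 255→255, 0 + 45.9 = 45.9→46) → #2EFF2E
52%: (0 + 132.6 = 132.6→133, 255→255, 0 + 132.6 = 132.6→133) → #85FF85
85%: (0 + 216.75 = 216.75→217, 255→255, 0 + 216.75 = 216.75→217) → #D9FFD9
89%: (0 + 226.95 = 226.95→227, 255→255, 0 + 226.95 = 226.95→227) → #E3FFE3

#29FF29, #2EFF2E, #85FF85, #D9FFD9, #E3FFE3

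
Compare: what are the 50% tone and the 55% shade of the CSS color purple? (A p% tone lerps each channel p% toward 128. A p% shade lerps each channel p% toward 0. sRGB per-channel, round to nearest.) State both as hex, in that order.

CSS purple is rgb(128, 0, 128).
50% tone:
  R: 128 + 0 = 128 → 128
  G: 0 + 0.5×(128−0) = 0 + 64 = 64 → 64
  B: 128 + 0 = 128 → 128
  → #804080
55% shade:
  R: 128 − 70.4 = 57.6 → 58
  G: 0 + 0.55×(0−0) = 0 + 0 = 0 → 0
  B: 128 + 0.55×(0−128) = 128 − 70.4 = 57.6 → 58
  → #3a003a

#804080, #3a003a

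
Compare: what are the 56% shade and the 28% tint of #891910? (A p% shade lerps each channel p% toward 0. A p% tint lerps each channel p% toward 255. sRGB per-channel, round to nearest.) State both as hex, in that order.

#3C0B07, #AA5953

#891910 is rgb(137, 25, 16).
56% shade:
  R: 137 − 76.72 = 60.28 → 60
  G: 25 + 0.56×(0−25) = 25 − 14 = 11 → 11
  B: 16 + 0.56×(0−16) = 16 − 8.96 = 7.04 → 7
  → #3C0B07
28% tint:
  R: 137 + 0.28×(255−137) = 137 + 33.04 = 170.04 → 170
  G: 25 + 0.28×(255−25) = 25 + 64.4 = 89.4 → 89
  B: 16 + 0.28×(255−16) = 16 + 66.92 = 82.92 → 83
  → #AA5953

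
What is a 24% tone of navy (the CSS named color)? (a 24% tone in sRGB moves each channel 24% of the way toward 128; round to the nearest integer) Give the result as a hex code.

CSS navy is rgb(0, 0, 128).
Lerp each channel 24% toward 128:
  R: 0 + 0.24×(128−0) = 0 + 30.72 = 30.72 → 31
  G: 0 + 30.72 = 30.72 → 31
  B: 128 + 0.24×(128−128) = 128 + 0 = 128 → 128
rgb(31, 31, 128) = #1f1f80.

#1f1f80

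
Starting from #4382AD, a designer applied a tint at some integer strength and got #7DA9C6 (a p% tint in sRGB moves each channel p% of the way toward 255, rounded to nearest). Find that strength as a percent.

#4382AD is rgb(67, 130, 173); #7DA9C6 is rgb(125, 169, 198).
On the R channel (widest range): 125 ≈ 67 + (p/100)(255 − 67), so p ≈ 100×(125 − 67)/(255 − 67) = 5800/188 = 30.85.
p = 31 reproduces all three channels after rounding.

31%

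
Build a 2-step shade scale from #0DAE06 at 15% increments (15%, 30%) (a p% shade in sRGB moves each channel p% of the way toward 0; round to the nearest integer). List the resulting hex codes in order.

#0B9405, #097A04

#0DAE06 is rgb(13, 174, 6).
15%: (13 − 1.95 = 11.05→11, 174 − 26.1 = 147.9→148, 6 − 0.9 = 5.1→5) → #0B9405
30%: (13 − 3.9 = 9.1→9, 174 − 52.2 = 121.8→122, 6 − 1.8 = 4.2→4) → #097A04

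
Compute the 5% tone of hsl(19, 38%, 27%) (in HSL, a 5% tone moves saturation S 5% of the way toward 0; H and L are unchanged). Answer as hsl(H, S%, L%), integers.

S moves 5% from 38 toward 0: 38 − 1.9 = 36.1 → 36.
H and L are unchanged.

hsl(19, 36%, 27%)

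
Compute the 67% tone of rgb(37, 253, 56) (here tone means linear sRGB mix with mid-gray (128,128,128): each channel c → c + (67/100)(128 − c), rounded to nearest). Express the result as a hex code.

#62A968

A 67% tone moves each channel 67% toward 128:
  R: 37 + 60.97 = 97.97 → 98
  G: 253 − 83.75 = 169.25 → 169
  B: 56 + 0.67×(128−56) = 56 + 48.24 = 104.24 → 104
rgb(98, 169, 104) = #62A968.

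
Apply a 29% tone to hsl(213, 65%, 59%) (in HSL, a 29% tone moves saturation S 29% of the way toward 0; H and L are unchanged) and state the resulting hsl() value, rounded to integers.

S moves 29% from 65 toward 0: 65 − 18.85 = 46.15 → 46.
H and L are unchanged.

hsl(213, 46%, 59%)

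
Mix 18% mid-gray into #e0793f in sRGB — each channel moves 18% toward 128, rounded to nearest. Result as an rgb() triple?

rgb(207, 122, 75)

#e0793f is rgb(224, 121, 63).
Per channel, c → c + 0.18(128 − c):
  R: 224 + 0.18×(128−224) = 224 − 17.28 = 206.72 → 207
  G: 121 + 1.26 = 122.26 → 122
  B: 63 + 0.18×(128−63) = 63 + 11.7 = 74.7 → 75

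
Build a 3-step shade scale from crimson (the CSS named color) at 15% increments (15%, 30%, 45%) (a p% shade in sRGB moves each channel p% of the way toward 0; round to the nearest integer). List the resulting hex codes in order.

#bb1133, #9a0e2a, #790b21

CSS crimson is rgb(220, 20, 60).
15%: (220 − 33 = 187→187, 20 − 3 = 17→17, 60 − 9 = 51→51) → #bb1133
30%: (220 − 66 = 154→154, 20 − 6 = 14→14, 60 − 18 = 42→42) → #9a0e2a
45%: (220 − 99 = 121→121, 20 − 9 = 11→11, 60 − 27 = 33→33) → #790b21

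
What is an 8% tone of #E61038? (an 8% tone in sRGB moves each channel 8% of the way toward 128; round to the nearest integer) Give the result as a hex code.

#E61038 is rgb(230, 16, 56).
Lerp each channel 8% toward 128:
  R: 230 − 8.16 = 221.84 → 222
  G: 16 + 0.08×(128−16) = 16 + 8.96 = 24.96 → 25
  B: 56 + 5.76 = 61.76 → 62
rgb(222, 25, 62) = #DE193E.

#DE193E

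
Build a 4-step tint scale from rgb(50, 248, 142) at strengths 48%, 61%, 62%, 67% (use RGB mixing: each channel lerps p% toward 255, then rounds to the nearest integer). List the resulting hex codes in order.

48%: (50 + 98.4 = 148.4→148, 248 + 3.36 = 251.36→251, 142 + 54.24 = 196.24→196) → #94FBC4
61%: (50 + 125.05 = 175.05→175, 248 + 4.27 = 252.27→252, 142 + 68.93 = 210.93→211) → #AFFCD3
62%: (50 + 127.1 = 177.1→177, 248 + 4.34 = 252.34→252, 142 + 70.06 = 212.06→212) → #B1FCD4
67%: (50 + 137.35 = 187.35→187, 248 + 4.69 = 252.69→253, 142 + 75.71 = 217.71→218) → #BBFDDA

#94FBC4, #AFFCD3, #B1FCD4, #BBFDDA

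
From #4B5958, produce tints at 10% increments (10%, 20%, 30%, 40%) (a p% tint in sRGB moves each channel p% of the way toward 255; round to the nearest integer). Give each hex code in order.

#4B5958 is rgb(75, 89, 88).
10%: (75 + 18 = 93→93, 89 + 16.6 = 105.6→106, 88 + 16.7 = 104.7→105) → #5D6A69
20%: (75 + 36 = 111→111, 89 + 33.2 = 122.2→122, 88 + 33.4 = 121.4→121) → #6F7A79
30%: (75 + 54 = 129→129, 89 + 49.8 = 138.8→139, 88 + 50.1 = 138.1→138) → #818B8A
40%: (75 + 72 = 147→147, 89 + 66.4 = 155.4→155, 88 + 66.8 = 154.8→155) → #939B9B

#5D6A69, #6F7A79, #818B8A, #939B9B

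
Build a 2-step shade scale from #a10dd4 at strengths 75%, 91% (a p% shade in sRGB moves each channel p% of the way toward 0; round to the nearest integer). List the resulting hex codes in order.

#280335, #0e0113

#a10dd4 is rgb(161, 13, 212).
75%: (161 − 120.75 = 40.25→40, 13 − 9.75 = 3.25→3, 212 − 159 = 53→53) → #280335
91%: (161 − 146.51 = 14.49→14, 13 − 11.83 = 1.17→1, 212 − 192.92 = 19.08→19) → #0e0113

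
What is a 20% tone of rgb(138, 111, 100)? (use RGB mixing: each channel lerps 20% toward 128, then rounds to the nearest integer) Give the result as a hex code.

A 20% tone moves each channel 20% toward 128:
  R: 138 + 0.2×(128−138) = 138 − 2 = 136 → 136
  G: 111 + 0.2×(128−111) = 111 + 3.4 = 114.4 → 114
  B: 100 + 0.2×(128−100) = 100 + 5.6 = 105.6 → 106
rgb(136, 114, 106) = #88726A.

#88726A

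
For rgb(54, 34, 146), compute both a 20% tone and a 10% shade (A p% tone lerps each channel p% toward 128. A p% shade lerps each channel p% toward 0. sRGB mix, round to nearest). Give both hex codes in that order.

#45358E, #311F83

20% tone:
  R: 54 + 0.2×(128−54) = 54 + 14.8 = 68.8 → 69
  G: 34 + 0.2×(128−34) = 34 + 18.8 = 52.8 → 53
  B: 146 − 3.6 = 142.4 → 142
  → #45358E
10% shade:
  R: 54 − 5.4 = 48.6 → 49
  G: 34 + 0.1×(0−34) = 34 − 3.4 = 30.6 → 31
  B: 146 + 0.1×(0−146) = 146 − 14.6 = 131.4 → 131
  → #311F83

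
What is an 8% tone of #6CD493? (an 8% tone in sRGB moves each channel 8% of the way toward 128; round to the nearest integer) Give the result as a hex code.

#6CD493 is rgb(108, 212, 147).
An 8% tone moves each channel 8% toward 128:
  R: 108 + 0.08×(128−108) = 108 + 1.6 = 109.6 → 110
  G: 212 + 0.08×(128−212) = 212 − 6.72 = 205.28 → 205
  B: 147 − 1.52 = 145.48 → 145
rgb(110, 205, 145) = #6ECD91.

#6ECD91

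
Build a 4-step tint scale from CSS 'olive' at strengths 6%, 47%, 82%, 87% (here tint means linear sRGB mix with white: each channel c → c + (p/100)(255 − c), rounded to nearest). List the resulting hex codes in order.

#88880F, #BCBC78, #E8E8D1, #EEEEDE

CSS olive is rgb(128, 128, 0).
6%: (128 + 7.62 = 135.62→136, 128 + 7.62 = 135.62→136, 0 + 15.3 = 15.3→15) → #88880F
47%: (128 + 59.69 = 187.69→188, 128 + 59.69 = 187.69→188, 0 + 119.85 = 119.85→120) → #BCBC78
82%: (128 + 104.14 = 232.14→232, 128 + 104.14 = 232.14→232, 0 + 209.1 = 209.1→209) → #E8E8D1
87%: (128 + 110.49 = 238.49→238, 128 + 110.49 = 238.49→238, 0 + 221.85 = 221.85→222) → #EEEEDE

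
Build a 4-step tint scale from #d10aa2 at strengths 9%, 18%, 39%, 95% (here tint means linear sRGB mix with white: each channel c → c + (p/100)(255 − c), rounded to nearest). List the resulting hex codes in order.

#d520aa, #d936b3, #e36ac6, #fdf3fa

#d10aa2 is rgb(209, 10, 162).
9%: (209 + 4.14 = 213.14→213, 10 + 22.05 = 32.05→32, 162 + 8.37 = 170.37→170) → #d520aa
18%: (209 + 8.28 = 217.28→217, 10 + 44.1 = 54.1→54, 162 + 16.74 = 178.74→179) → #d936b3
39%: (209 + 17.94 = 226.94→227, 10 + 95.55 = 105.55→106, 162 + 36.27 = 198.27→198) → #e36ac6
95%: (209 + 43.7 = 252.7→253, 10 + 232.75 = 242.75→243, 162 + 88.35 = 250.35→250) → #fdf3fa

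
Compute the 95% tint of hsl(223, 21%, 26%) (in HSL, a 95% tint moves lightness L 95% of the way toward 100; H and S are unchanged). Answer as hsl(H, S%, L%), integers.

L moves 95% from 26 toward 100: 26 + 70.3 = 96.3 → 96.
H and S are unchanged.

hsl(223, 21%, 96%)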